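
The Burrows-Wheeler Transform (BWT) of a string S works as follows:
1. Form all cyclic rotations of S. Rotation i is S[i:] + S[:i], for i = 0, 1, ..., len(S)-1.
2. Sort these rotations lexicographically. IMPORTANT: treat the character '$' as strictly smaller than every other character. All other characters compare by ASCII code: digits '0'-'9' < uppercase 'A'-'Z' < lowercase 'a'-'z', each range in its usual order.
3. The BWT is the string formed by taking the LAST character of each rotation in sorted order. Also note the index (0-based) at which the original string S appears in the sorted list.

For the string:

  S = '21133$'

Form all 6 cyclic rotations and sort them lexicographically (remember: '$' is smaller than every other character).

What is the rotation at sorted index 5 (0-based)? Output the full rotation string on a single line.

All 6 rotations (rotation i = S[i:]+S[:i]):
  rot[0] = 21133$
  rot[1] = 1133$2
  rot[2] = 133$21
  rot[3] = 33$211
  rot[4] = 3$2113
  rot[5] = $21133
Sorted (with $ < everything):
  sorted[0] = $21133
  sorted[1] = 1133$2
  sorted[2] = 133$21
  sorted[3] = 21133$
  sorted[4] = 3$2113
  sorted[5] = 33$211
sorted[5] = 33$211

Answer: 33$211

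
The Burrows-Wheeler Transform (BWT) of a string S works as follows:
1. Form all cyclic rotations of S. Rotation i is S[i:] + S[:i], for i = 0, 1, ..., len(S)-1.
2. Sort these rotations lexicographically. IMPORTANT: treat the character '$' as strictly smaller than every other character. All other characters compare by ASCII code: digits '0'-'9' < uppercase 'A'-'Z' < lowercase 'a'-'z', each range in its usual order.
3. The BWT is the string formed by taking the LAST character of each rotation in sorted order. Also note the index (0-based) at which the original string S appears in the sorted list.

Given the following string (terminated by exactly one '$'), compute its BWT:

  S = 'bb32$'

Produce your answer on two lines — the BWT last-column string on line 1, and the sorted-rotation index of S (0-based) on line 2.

All 5 rotations (rotation i = S[i:]+S[:i]):
  rot[0] = bb32$
  rot[1] = b32$b
  rot[2] = 32$bb
  rot[3] = 2$bb3
  rot[4] = $bb32
Sorted (with $ < everything):
  sorted[0] = $bb32  (last char: '2')
  sorted[1] = 2$bb3  (last char: '3')
  sorted[2] = 32$bb  (last char: 'b')
  sorted[3] = b32$b  (last char: 'b')
  sorted[4] = bb32$  (last char: '$')
Last column: 23bb$
Original string S is at sorted index 4

Answer: 23bb$
4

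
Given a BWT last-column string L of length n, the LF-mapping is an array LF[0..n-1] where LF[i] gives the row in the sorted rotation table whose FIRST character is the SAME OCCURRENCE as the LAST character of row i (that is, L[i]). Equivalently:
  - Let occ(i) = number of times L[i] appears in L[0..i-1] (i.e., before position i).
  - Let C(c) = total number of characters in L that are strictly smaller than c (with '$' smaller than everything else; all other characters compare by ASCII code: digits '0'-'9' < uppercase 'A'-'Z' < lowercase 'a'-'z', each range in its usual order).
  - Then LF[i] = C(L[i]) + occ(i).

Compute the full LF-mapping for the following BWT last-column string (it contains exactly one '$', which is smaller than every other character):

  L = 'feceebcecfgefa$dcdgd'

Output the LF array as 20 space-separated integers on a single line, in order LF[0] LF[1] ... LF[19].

Char counts: '$':1, 'a':1, 'b':1, 'c':4, 'd':3, 'e':5, 'f':3, 'g':2
C (first-col start): C('$')=0, C('a')=1, C('b')=2, C('c')=3, C('d')=7, C('e')=10, C('f')=15, C('g')=18
L[0]='f': occ=0, LF[0]=C('f')+0=15+0=15
L[1]='e': occ=0, LF[1]=C('e')+0=10+0=10
L[2]='c': occ=0, LF[2]=C('c')+0=3+0=3
L[3]='e': occ=1, LF[3]=C('e')+1=10+1=11
L[4]='e': occ=2, LF[4]=C('e')+2=10+2=12
L[5]='b': occ=0, LF[5]=C('b')+0=2+0=2
L[6]='c': occ=1, LF[6]=C('c')+1=3+1=4
L[7]='e': occ=3, LF[7]=C('e')+3=10+3=13
L[8]='c': occ=2, LF[8]=C('c')+2=3+2=5
L[9]='f': occ=1, LF[9]=C('f')+1=15+1=16
L[10]='g': occ=0, LF[10]=C('g')+0=18+0=18
L[11]='e': occ=4, LF[11]=C('e')+4=10+4=14
L[12]='f': occ=2, LF[12]=C('f')+2=15+2=17
L[13]='a': occ=0, LF[13]=C('a')+0=1+0=1
L[14]='$': occ=0, LF[14]=C('$')+0=0+0=0
L[15]='d': occ=0, LF[15]=C('d')+0=7+0=7
L[16]='c': occ=3, LF[16]=C('c')+3=3+3=6
L[17]='d': occ=1, LF[17]=C('d')+1=7+1=8
L[18]='g': occ=1, LF[18]=C('g')+1=18+1=19
L[19]='d': occ=2, LF[19]=C('d')+2=7+2=9

Answer: 15 10 3 11 12 2 4 13 5 16 18 14 17 1 0 7 6 8 19 9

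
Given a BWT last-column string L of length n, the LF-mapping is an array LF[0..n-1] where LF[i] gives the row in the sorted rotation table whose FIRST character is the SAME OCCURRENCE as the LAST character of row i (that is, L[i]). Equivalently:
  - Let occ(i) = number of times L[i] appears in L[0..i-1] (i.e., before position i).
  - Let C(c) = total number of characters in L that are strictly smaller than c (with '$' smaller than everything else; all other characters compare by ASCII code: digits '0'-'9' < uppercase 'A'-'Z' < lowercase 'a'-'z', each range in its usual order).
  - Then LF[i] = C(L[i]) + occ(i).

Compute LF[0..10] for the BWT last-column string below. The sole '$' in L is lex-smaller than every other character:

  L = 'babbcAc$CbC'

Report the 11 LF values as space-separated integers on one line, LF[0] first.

Answer: 5 4 6 7 9 1 10 0 2 8 3

Derivation:
Char counts: '$':1, 'A':1, 'C':2, 'a':1, 'b':4, 'c':2
C (first-col start): C('$')=0, C('A')=1, C('C')=2, C('a')=4, C('b')=5, C('c')=9
L[0]='b': occ=0, LF[0]=C('b')+0=5+0=5
L[1]='a': occ=0, LF[1]=C('a')+0=4+0=4
L[2]='b': occ=1, LF[2]=C('b')+1=5+1=6
L[3]='b': occ=2, LF[3]=C('b')+2=5+2=7
L[4]='c': occ=0, LF[4]=C('c')+0=9+0=9
L[5]='A': occ=0, LF[5]=C('A')+0=1+0=1
L[6]='c': occ=1, LF[6]=C('c')+1=9+1=10
L[7]='$': occ=0, LF[7]=C('$')+0=0+0=0
L[8]='C': occ=0, LF[8]=C('C')+0=2+0=2
L[9]='b': occ=3, LF[9]=C('b')+3=5+3=8
L[10]='C': occ=1, LF[10]=C('C')+1=2+1=3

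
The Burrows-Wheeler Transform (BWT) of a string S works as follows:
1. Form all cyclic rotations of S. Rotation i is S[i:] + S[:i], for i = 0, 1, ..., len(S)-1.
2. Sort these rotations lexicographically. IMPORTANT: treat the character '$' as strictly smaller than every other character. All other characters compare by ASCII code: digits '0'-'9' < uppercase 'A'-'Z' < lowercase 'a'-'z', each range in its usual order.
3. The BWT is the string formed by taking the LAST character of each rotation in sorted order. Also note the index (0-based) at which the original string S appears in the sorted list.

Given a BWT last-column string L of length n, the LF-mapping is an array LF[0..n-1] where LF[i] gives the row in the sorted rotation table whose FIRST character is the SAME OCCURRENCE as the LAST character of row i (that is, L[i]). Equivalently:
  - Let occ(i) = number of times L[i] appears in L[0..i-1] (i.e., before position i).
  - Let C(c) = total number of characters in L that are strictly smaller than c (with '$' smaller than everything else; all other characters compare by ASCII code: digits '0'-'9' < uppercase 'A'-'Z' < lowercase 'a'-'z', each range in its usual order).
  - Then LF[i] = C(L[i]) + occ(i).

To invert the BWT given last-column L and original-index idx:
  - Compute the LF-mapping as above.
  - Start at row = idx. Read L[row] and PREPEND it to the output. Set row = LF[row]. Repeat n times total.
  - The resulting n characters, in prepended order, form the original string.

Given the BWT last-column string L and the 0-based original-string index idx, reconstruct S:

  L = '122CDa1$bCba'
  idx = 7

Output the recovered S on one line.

LF mapping: 1 3 4 5 7 8 2 0 10 6 11 9
Walk LF starting at row 7, prepending L[row]:
  step 1: row=7, L[7]='$', prepend. Next row=LF[7]=0
  step 2: row=0, L[0]='1', prepend. Next row=LF[0]=1
  step 3: row=1, L[1]='2', prepend. Next row=LF[1]=3
  step 4: row=3, L[3]='C', prepend. Next row=LF[3]=5
  step 5: row=5, L[5]='a', prepend. Next row=LF[5]=8
  step 6: row=8, L[8]='b', prepend. Next row=LF[8]=10
  step 7: row=10, L[10]='b', prepend. Next row=LF[10]=11
  step 8: row=11, L[11]='a', prepend. Next row=LF[11]=9
  step 9: row=9, L[9]='C', prepend. Next row=LF[9]=6
  step 10: row=6, L[6]='1', prepend. Next row=LF[6]=2
  step 11: row=2, L[2]='2', prepend. Next row=LF[2]=4
  step 12: row=4, L[4]='D', prepend. Next row=LF[4]=7
Reversed output: D21CabbaC21$

Answer: D21CabbaC21$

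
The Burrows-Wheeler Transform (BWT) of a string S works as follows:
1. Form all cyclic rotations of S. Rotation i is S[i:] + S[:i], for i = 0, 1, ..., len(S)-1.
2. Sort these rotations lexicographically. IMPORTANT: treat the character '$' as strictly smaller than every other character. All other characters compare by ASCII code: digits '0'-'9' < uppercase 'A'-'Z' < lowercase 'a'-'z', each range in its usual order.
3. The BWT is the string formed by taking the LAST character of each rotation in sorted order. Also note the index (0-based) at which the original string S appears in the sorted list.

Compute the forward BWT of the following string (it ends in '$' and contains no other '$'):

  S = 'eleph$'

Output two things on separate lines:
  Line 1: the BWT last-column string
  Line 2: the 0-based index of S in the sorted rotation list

Answer: h$lpee
1

Derivation:
All 6 rotations (rotation i = S[i:]+S[:i]):
  rot[0] = eleph$
  rot[1] = leph$e
  rot[2] = eph$el
  rot[3] = ph$ele
  rot[4] = h$elep
  rot[5] = $eleph
Sorted (with $ < everything):
  sorted[0] = $eleph  (last char: 'h')
  sorted[1] = eleph$  (last char: '$')
  sorted[2] = eph$el  (last char: 'l')
  sorted[3] = h$elep  (last char: 'p')
  sorted[4] = leph$e  (last char: 'e')
  sorted[5] = ph$ele  (last char: 'e')
Last column: h$lpee
Original string S is at sorted index 1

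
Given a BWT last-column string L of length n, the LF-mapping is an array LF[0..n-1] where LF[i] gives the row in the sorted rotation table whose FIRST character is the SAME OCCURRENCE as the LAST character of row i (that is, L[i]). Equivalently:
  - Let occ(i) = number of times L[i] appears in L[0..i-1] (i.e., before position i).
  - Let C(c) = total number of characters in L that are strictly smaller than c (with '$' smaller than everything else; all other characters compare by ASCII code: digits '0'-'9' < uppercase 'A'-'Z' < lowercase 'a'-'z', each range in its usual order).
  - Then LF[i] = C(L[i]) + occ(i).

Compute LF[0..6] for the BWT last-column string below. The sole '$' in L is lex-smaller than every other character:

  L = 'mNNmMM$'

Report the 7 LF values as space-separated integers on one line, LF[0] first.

Answer: 5 3 4 6 1 2 0

Derivation:
Char counts: '$':1, 'M':2, 'N':2, 'm':2
C (first-col start): C('$')=0, C('M')=1, C('N')=3, C('m')=5
L[0]='m': occ=0, LF[0]=C('m')+0=5+0=5
L[1]='N': occ=0, LF[1]=C('N')+0=3+0=3
L[2]='N': occ=1, LF[2]=C('N')+1=3+1=4
L[3]='m': occ=1, LF[3]=C('m')+1=5+1=6
L[4]='M': occ=0, LF[4]=C('M')+0=1+0=1
L[5]='M': occ=1, LF[5]=C('M')+1=1+1=2
L[6]='$': occ=0, LF[6]=C('$')+0=0+0=0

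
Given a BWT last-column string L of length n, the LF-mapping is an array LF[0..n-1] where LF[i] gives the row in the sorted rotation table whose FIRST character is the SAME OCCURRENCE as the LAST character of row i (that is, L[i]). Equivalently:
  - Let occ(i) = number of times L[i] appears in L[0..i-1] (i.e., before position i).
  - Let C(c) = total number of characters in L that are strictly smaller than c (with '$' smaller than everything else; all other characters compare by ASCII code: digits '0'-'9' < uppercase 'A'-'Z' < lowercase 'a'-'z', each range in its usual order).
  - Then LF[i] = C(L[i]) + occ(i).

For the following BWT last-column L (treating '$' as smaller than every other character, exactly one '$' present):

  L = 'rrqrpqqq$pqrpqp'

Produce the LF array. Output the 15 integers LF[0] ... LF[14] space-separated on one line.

Char counts: '$':1, 'p':4, 'q':6, 'r':4
C (first-col start): C('$')=0, C('p')=1, C('q')=5, C('r')=11
L[0]='r': occ=0, LF[0]=C('r')+0=11+0=11
L[1]='r': occ=1, LF[1]=C('r')+1=11+1=12
L[2]='q': occ=0, LF[2]=C('q')+0=5+0=5
L[3]='r': occ=2, LF[3]=C('r')+2=11+2=13
L[4]='p': occ=0, LF[4]=C('p')+0=1+0=1
L[5]='q': occ=1, LF[5]=C('q')+1=5+1=6
L[6]='q': occ=2, LF[6]=C('q')+2=5+2=7
L[7]='q': occ=3, LF[7]=C('q')+3=5+3=8
L[8]='$': occ=0, LF[8]=C('$')+0=0+0=0
L[9]='p': occ=1, LF[9]=C('p')+1=1+1=2
L[10]='q': occ=4, LF[10]=C('q')+4=5+4=9
L[11]='r': occ=3, LF[11]=C('r')+3=11+3=14
L[12]='p': occ=2, LF[12]=C('p')+2=1+2=3
L[13]='q': occ=5, LF[13]=C('q')+5=5+5=10
L[14]='p': occ=3, LF[14]=C('p')+3=1+3=4

Answer: 11 12 5 13 1 6 7 8 0 2 9 14 3 10 4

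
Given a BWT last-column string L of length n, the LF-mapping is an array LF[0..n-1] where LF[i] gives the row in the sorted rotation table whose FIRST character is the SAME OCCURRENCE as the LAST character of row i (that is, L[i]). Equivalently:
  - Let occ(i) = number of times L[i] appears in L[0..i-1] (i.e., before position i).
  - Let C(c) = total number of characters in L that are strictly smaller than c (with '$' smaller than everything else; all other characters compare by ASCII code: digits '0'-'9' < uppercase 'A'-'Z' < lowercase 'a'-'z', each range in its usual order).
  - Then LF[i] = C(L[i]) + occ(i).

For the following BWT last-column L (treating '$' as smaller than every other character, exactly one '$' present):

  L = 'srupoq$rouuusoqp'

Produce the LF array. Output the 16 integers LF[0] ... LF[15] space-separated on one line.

Char counts: '$':1, 'o':3, 'p':2, 'q':2, 'r':2, 's':2, 'u':4
C (first-col start): C('$')=0, C('o')=1, C('p')=4, C('q')=6, C('r')=8, C('s')=10, C('u')=12
L[0]='s': occ=0, LF[0]=C('s')+0=10+0=10
L[1]='r': occ=0, LF[1]=C('r')+0=8+0=8
L[2]='u': occ=0, LF[2]=C('u')+0=12+0=12
L[3]='p': occ=0, LF[3]=C('p')+0=4+0=4
L[4]='o': occ=0, LF[4]=C('o')+0=1+0=1
L[5]='q': occ=0, LF[5]=C('q')+0=6+0=6
L[6]='$': occ=0, LF[6]=C('$')+0=0+0=0
L[7]='r': occ=1, LF[7]=C('r')+1=8+1=9
L[8]='o': occ=1, LF[8]=C('o')+1=1+1=2
L[9]='u': occ=1, LF[9]=C('u')+1=12+1=13
L[10]='u': occ=2, LF[10]=C('u')+2=12+2=14
L[11]='u': occ=3, LF[11]=C('u')+3=12+3=15
L[12]='s': occ=1, LF[12]=C('s')+1=10+1=11
L[13]='o': occ=2, LF[13]=C('o')+2=1+2=3
L[14]='q': occ=1, LF[14]=C('q')+1=6+1=7
L[15]='p': occ=1, LF[15]=C('p')+1=4+1=5

Answer: 10 8 12 4 1 6 0 9 2 13 14 15 11 3 7 5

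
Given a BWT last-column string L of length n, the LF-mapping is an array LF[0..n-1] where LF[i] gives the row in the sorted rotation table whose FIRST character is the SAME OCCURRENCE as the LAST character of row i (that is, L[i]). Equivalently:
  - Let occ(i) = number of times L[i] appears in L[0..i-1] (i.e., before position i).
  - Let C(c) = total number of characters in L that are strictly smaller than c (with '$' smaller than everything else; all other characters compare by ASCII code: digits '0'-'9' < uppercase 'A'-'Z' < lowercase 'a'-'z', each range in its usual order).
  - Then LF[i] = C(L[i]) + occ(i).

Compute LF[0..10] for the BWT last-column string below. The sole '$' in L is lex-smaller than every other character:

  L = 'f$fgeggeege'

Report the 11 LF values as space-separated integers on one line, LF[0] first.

Char counts: '$':1, 'e':4, 'f':2, 'g':4
C (first-col start): C('$')=0, C('e')=1, C('f')=5, C('g')=7
L[0]='f': occ=0, LF[0]=C('f')+0=5+0=5
L[1]='$': occ=0, LF[1]=C('$')+0=0+0=0
L[2]='f': occ=1, LF[2]=C('f')+1=5+1=6
L[3]='g': occ=0, LF[3]=C('g')+0=7+0=7
L[4]='e': occ=0, LF[4]=C('e')+0=1+0=1
L[5]='g': occ=1, LF[5]=C('g')+1=7+1=8
L[6]='g': occ=2, LF[6]=C('g')+2=7+2=9
L[7]='e': occ=1, LF[7]=C('e')+1=1+1=2
L[8]='e': occ=2, LF[8]=C('e')+2=1+2=3
L[9]='g': occ=3, LF[9]=C('g')+3=7+3=10
L[10]='e': occ=3, LF[10]=C('e')+3=1+3=4

Answer: 5 0 6 7 1 8 9 2 3 10 4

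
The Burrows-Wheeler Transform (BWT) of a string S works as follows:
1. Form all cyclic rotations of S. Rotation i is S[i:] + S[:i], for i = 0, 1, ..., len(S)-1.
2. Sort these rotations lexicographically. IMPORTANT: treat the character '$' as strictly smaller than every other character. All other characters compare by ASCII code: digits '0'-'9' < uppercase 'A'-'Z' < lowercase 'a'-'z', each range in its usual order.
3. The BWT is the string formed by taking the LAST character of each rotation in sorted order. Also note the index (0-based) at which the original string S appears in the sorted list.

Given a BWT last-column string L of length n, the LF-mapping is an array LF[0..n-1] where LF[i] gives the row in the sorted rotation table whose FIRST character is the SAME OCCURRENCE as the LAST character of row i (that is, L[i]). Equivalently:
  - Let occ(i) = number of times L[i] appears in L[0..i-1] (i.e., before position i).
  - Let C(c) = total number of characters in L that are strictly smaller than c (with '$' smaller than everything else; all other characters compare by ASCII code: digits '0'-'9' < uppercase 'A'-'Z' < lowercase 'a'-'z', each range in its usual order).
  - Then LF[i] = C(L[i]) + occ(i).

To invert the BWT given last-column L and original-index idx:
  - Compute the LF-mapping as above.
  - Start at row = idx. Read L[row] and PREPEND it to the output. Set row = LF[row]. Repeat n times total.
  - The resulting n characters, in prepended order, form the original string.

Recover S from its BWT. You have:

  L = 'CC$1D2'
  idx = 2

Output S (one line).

LF mapping: 3 4 0 1 5 2
Walk LF starting at row 2, prepending L[row]:
  step 1: row=2, L[2]='$', prepend. Next row=LF[2]=0
  step 2: row=0, L[0]='C', prepend. Next row=LF[0]=3
  step 3: row=3, L[3]='1', prepend. Next row=LF[3]=1
  step 4: row=1, L[1]='C', prepend. Next row=LF[1]=4
  step 5: row=4, L[4]='D', prepend. Next row=LF[4]=5
  step 6: row=5, L[5]='2', prepend. Next row=LF[5]=2
Reversed output: 2DC1C$

Answer: 2DC1C$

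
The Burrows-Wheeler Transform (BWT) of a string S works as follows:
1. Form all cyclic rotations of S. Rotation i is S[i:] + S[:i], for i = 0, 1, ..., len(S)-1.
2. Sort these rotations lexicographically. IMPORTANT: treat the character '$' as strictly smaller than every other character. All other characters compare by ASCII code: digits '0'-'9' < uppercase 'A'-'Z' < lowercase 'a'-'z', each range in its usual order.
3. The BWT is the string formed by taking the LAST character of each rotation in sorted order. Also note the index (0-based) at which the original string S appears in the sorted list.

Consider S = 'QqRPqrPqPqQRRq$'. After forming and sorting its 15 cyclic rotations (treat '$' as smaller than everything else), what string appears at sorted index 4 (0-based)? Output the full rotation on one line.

All 15 rotations (rotation i = S[i:]+S[:i]):
  rot[0] = QqRPqrPqPqQRRq$
  rot[1] = qRPqrPqPqQRRq$Q
  rot[2] = RPqrPqPqQRRq$Qq
  rot[3] = PqrPqPqQRRq$QqR
  rot[4] = qrPqPqQRRq$QqRP
  rot[5] = rPqPqQRRq$QqRPq
  rot[6] = PqPqQRRq$QqRPqr
  rot[7] = qPqQRRq$QqRPqrP
  rot[8] = PqQRRq$QqRPqrPq
  rot[9] = qQRRq$QqRPqrPqP
  rot[10] = QRRq$QqRPqrPqPq
  rot[11] = RRq$QqRPqrPqPqQ
  rot[12] = Rq$QqRPqrPqPqQR
  rot[13] = q$QqRPqrPqPqQRR
  rot[14] = $QqRPqrPqPqQRRq
Sorted (with $ < everything):
  sorted[0] = $QqRPqrPqPqQRRq
  sorted[1] = PqPqQRRq$QqRPqr
  sorted[2] = PqQRRq$QqRPqrPq
  sorted[3] = PqrPqPqQRRq$QqR
  sorted[4] = QRRq$QqRPqrPqPq
  sorted[5] = QqRPqrPqPqQRRq$
  sorted[6] = RPqrPqPqQRRq$Qq
  sorted[7] = RRq$QqRPqrPqPqQ
  sorted[8] = Rq$QqRPqrPqPqQR
  sorted[9] = q$QqRPqrPqPqQRR
  sorted[10] = qPqQRRq$QqRPqrP
  sorted[11] = qQRRq$QqRPqrPqP
  sorted[12] = qRPqrPqPqQRRq$Q
  sorted[13] = qrPqPqQRRq$QqRP
  sorted[14] = rPqPqQRRq$QqRPq
sorted[4] = QRRq$QqRPqrPqPq

Answer: QRRq$QqRPqrPqPq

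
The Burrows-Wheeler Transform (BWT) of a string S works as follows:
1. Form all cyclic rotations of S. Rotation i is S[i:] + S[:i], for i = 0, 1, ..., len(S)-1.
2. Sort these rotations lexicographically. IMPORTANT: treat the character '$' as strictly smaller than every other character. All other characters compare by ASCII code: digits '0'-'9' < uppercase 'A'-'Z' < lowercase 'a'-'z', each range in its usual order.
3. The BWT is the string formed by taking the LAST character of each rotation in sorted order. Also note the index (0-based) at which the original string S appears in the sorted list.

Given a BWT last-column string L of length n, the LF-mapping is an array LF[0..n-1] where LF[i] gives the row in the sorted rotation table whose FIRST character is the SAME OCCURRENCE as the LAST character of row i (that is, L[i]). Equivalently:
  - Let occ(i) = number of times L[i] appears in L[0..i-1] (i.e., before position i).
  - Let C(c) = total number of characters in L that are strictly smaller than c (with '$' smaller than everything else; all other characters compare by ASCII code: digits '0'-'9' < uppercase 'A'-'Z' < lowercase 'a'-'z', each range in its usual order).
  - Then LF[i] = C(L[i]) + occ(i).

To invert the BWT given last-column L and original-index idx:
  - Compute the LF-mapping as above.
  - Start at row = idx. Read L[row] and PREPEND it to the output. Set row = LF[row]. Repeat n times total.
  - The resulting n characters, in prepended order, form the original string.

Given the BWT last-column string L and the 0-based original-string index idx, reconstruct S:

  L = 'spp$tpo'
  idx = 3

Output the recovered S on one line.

LF mapping: 5 2 3 0 6 4 1
Walk LF starting at row 3, prepending L[row]:
  step 1: row=3, L[3]='$', prepend. Next row=LF[3]=0
  step 2: row=0, L[0]='s', prepend. Next row=LF[0]=5
  step 3: row=5, L[5]='p', prepend. Next row=LF[5]=4
  step 4: row=4, L[4]='t', prepend. Next row=LF[4]=6
  step 5: row=6, L[6]='o', prepend. Next row=LF[6]=1
  step 6: row=1, L[1]='p', prepend. Next row=LF[1]=2
  step 7: row=2, L[2]='p', prepend. Next row=LF[2]=3
Reversed output: ppotps$

Answer: ppotps$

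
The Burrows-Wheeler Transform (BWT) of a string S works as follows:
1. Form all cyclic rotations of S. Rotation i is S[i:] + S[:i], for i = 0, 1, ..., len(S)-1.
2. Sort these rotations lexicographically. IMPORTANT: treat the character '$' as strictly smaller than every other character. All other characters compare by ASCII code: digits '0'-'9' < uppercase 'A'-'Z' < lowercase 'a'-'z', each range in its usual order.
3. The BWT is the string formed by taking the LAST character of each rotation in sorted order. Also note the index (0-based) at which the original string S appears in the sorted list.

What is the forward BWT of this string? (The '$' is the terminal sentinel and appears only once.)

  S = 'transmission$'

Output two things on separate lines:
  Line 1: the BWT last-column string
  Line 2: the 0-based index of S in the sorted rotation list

All 13 rotations (rotation i = S[i:]+S[:i]):
  rot[0] = transmission$
  rot[1] = ransmission$t
  rot[2] = ansmission$tr
  rot[3] = nsmission$tra
  rot[4] = smission$tran
  rot[5] = mission$trans
  rot[6] = ission$transm
  rot[7] = ssion$transmi
  rot[8] = sion$transmis
  rot[9] = ion$transmiss
  rot[10] = on$transmissi
  rot[11] = n$transmissio
  rot[12] = $transmission
Sorted (with $ < everything):
  sorted[0] = $transmission  (last char: 'n')
  sorted[1] = ansmission$tr  (last char: 'r')
  sorted[2] = ion$transmiss  (last char: 's')
  sorted[3] = ission$transm  (last char: 'm')
  sorted[4] = mission$trans  (last char: 's')
  sorted[5] = n$transmissio  (last char: 'o')
  sorted[6] = nsmission$tra  (last char: 'a')
  sorted[7] = on$transmissi  (last char: 'i')
  sorted[8] = ransmission$t  (last char: 't')
  sorted[9] = sion$transmis  (last char: 's')
  sorted[10] = smission$tran  (last char: 'n')
  sorted[11] = ssion$transmi  (last char: 'i')
  sorted[12] = transmission$  (last char: '$')
Last column: nrsmsoaitsni$
Original string S is at sorted index 12

Answer: nrsmsoaitsni$
12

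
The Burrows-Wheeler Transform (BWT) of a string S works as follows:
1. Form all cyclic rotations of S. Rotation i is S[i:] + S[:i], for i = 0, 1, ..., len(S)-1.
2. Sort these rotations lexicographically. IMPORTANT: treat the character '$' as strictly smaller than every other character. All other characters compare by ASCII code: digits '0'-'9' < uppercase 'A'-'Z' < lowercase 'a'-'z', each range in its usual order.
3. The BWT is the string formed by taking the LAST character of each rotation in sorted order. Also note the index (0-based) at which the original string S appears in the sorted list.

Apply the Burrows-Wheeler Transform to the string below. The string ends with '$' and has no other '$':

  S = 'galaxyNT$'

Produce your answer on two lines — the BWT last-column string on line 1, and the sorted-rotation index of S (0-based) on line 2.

Answer: TyNgl$aax
5

Derivation:
All 9 rotations (rotation i = S[i:]+S[:i]):
  rot[0] = galaxyNT$
  rot[1] = alaxyNT$g
  rot[2] = laxyNT$ga
  rot[3] = axyNT$gal
  rot[4] = xyNT$gala
  rot[5] = yNT$galax
  rot[6] = NT$galaxy
  rot[7] = T$galaxyN
  rot[8] = $galaxyNT
Sorted (with $ < everything):
  sorted[0] = $galaxyNT  (last char: 'T')
  sorted[1] = NT$galaxy  (last char: 'y')
  sorted[2] = T$galaxyN  (last char: 'N')
  sorted[3] = alaxyNT$g  (last char: 'g')
  sorted[4] = axyNT$gal  (last char: 'l')
  sorted[5] = galaxyNT$  (last char: '$')
  sorted[6] = laxyNT$ga  (last char: 'a')
  sorted[7] = xyNT$gala  (last char: 'a')
  sorted[8] = yNT$galax  (last char: 'x')
Last column: TyNgl$aax
Original string S is at sorted index 5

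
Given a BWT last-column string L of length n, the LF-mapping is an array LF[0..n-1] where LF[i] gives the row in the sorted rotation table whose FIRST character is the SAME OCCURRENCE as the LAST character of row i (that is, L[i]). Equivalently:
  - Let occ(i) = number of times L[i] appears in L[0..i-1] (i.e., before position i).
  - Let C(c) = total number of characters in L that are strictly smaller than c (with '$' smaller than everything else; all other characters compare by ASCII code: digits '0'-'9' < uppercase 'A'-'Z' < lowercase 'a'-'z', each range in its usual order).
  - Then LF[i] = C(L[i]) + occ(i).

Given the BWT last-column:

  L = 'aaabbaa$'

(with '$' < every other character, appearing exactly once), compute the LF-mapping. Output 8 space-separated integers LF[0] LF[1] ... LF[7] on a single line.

Answer: 1 2 3 6 7 4 5 0

Derivation:
Char counts: '$':1, 'a':5, 'b':2
C (first-col start): C('$')=0, C('a')=1, C('b')=6
L[0]='a': occ=0, LF[0]=C('a')+0=1+0=1
L[1]='a': occ=1, LF[1]=C('a')+1=1+1=2
L[2]='a': occ=2, LF[2]=C('a')+2=1+2=3
L[3]='b': occ=0, LF[3]=C('b')+0=6+0=6
L[4]='b': occ=1, LF[4]=C('b')+1=6+1=7
L[5]='a': occ=3, LF[5]=C('a')+3=1+3=4
L[6]='a': occ=4, LF[6]=C('a')+4=1+4=5
L[7]='$': occ=0, LF[7]=C('$')+0=0+0=0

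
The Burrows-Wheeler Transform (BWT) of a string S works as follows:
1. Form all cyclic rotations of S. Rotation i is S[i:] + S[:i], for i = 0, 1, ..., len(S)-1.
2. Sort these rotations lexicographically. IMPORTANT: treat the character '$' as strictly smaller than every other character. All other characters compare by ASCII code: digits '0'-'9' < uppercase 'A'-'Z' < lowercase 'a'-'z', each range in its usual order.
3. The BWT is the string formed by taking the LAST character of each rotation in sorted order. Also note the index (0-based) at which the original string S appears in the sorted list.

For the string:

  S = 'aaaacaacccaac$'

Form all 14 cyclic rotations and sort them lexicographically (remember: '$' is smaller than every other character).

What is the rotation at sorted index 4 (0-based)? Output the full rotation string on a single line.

Answer: aacaacccaac$aa

Derivation:
All 14 rotations (rotation i = S[i:]+S[:i]):
  rot[0] = aaaacaacccaac$
  rot[1] = aaacaacccaac$a
  rot[2] = aacaacccaac$aa
  rot[3] = acaacccaac$aaa
  rot[4] = caacccaac$aaaa
  rot[5] = aacccaac$aaaac
  rot[6] = acccaac$aaaaca
  rot[7] = cccaac$aaaacaa
  rot[8] = ccaac$aaaacaac
  rot[9] = caac$aaaacaacc
  rot[10] = aac$aaaacaaccc
  rot[11] = ac$aaaacaaccca
  rot[12] = c$aaaacaacccaa
  rot[13] = $aaaacaacccaac
Sorted (with $ < everything):
  sorted[0] = $aaaacaacccaac
  sorted[1] = aaaacaacccaac$
  sorted[2] = aaacaacccaac$a
  sorted[3] = aac$aaaacaaccc
  sorted[4] = aacaacccaac$aa
  sorted[5] = aacccaac$aaaac
  sorted[6] = ac$aaaacaaccca
  sorted[7] = acaacccaac$aaa
  sorted[8] = acccaac$aaaaca
  sorted[9] = c$aaaacaacccaa
  sorted[10] = caac$aaaacaacc
  sorted[11] = caacccaac$aaaa
  sorted[12] = ccaac$aaaacaac
  sorted[13] = cccaac$aaaacaa
sorted[4] = aacaacccaac$aa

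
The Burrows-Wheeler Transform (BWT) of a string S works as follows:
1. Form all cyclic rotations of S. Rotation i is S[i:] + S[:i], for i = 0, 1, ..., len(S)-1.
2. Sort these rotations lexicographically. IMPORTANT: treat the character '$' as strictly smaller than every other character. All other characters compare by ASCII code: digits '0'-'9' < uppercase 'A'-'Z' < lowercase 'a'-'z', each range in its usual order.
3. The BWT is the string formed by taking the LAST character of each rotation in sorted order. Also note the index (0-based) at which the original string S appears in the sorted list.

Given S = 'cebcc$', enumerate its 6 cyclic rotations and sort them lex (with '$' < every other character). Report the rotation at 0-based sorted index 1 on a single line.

All 6 rotations (rotation i = S[i:]+S[:i]):
  rot[0] = cebcc$
  rot[1] = ebcc$c
  rot[2] = bcc$ce
  rot[3] = cc$ceb
  rot[4] = c$cebc
  rot[5] = $cebcc
Sorted (with $ < everything):
  sorted[0] = $cebcc
  sorted[1] = bcc$ce
  sorted[2] = c$cebc
  sorted[3] = cc$ceb
  sorted[4] = cebcc$
  sorted[5] = ebcc$c
sorted[1] = bcc$ce

Answer: bcc$ce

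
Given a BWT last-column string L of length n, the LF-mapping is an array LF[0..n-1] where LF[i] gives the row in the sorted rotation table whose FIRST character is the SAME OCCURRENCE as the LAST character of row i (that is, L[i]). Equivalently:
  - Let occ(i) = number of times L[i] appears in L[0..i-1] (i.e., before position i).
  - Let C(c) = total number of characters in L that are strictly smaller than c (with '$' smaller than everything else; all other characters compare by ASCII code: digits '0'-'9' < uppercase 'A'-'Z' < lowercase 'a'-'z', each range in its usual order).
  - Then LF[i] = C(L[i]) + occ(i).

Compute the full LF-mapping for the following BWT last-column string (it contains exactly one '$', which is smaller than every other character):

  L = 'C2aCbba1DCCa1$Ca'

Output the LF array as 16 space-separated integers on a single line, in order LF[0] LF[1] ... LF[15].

Char counts: '$':1, '1':2, '2':1, 'C':5, 'D':1, 'a':4, 'b':2
C (first-col start): C('$')=0, C('1')=1, C('2')=3, C('C')=4, C('D')=9, C('a')=10, C('b')=14
L[0]='C': occ=0, LF[0]=C('C')+0=4+0=4
L[1]='2': occ=0, LF[1]=C('2')+0=3+0=3
L[2]='a': occ=0, LF[2]=C('a')+0=10+0=10
L[3]='C': occ=1, LF[3]=C('C')+1=4+1=5
L[4]='b': occ=0, LF[4]=C('b')+0=14+0=14
L[5]='b': occ=1, LF[5]=C('b')+1=14+1=15
L[6]='a': occ=1, LF[6]=C('a')+1=10+1=11
L[7]='1': occ=0, LF[7]=C('1')+0=1+0=1
L[8]='D': occ=0, LF[8]=C('D')+0=9+0=9
L[9]='C': occ=2, LF[9]=C('C')+2=4+2=6
L[10]='C': occ=3, LF[10]=C('C')+3=4+3=7
L[11]='a': occ=2, LF[11]=C('a')+2=10+2=12
L[12]='1': occ=1, LF[12]=C('1')+1=1+1=2
L[13]='$': occ=0, LF[13]=C('$')+0=0+0=0
L[14]='C': occ=4, LF[14]=C('C')+4=4+4=8
L[15]='a': occ=3, LF[15]=C('a')+3=10+3=13

Answer: 4 3 10 5 14 15 11 1 9 6 7 12 2 0 8 13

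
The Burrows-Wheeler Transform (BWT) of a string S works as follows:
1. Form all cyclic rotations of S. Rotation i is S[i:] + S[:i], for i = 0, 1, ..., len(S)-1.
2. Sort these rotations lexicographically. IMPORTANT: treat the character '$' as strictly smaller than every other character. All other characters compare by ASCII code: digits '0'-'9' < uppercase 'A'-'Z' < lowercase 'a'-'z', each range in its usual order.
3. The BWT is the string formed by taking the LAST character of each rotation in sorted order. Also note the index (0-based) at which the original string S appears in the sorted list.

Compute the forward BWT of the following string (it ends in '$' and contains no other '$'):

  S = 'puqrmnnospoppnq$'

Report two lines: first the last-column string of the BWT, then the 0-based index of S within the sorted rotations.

All 16 rotations (rotation i = S[i:]+S[:i]):
  rot[0] = puqrmnnospoppnq$
  rot[1] = uqrmnnospoppnq$p
  rot[2] = qrmnnospoppnq$pu
  rot[3] = rmnnospoppnq$puq
  rot[4] = mnnospoppnq$puqr
  rot[5] = nnospoppnq$puqrm
  rot[6] = nospoppnq$puqrmn
  rot[7] = ospoppnq$puqrmnn
  rot[8] = spoppnq$puqrmnno
  rot[9] = poppnq$puqrmnnos
  rot[10] = oppnq$puqrmnnosp
  rot[11] = ppnq$puqrmnnospo
  rot[12] = pnq$puqrmnnospop
  rot[13] = nq$puqrmnnospopp
  rot[14] = q$puqrmnnospoppn
  rot[15] = $puqrmnnospoppnq
Sorted (with $ < everything):
  sorted[0] = $puqrmnnospoppnq  (last char: 'q')
  sorted[1] = mnnospoppnq$puqr  (last char: 'r')
  sorted[2] = nnospoppnq$puqrm  (last char: 'm')
  sorted[3] = nospoppnq$puqrmn  (last char: 'n')
  sorted[4] = nq$puqrmnnospopp  (last char: 'p')
  sorted[5] = oppnq$puqrmnnosp  (last char: 'p')
  sorted[6] = ospoppnq$puqrmnn  (last char: 'n')
  sorted[7] = pnq$puqrmnnospop  (last char: 'p')
  sorted[8] = poppnq$puqrmnnos  (last char: 's')
  sorted[9] = ppnq$puqrmnnospo  (last char: 'o')
  sorted[10] = puqrmnnospoppnq$  (last char: '$')
  sorted[11] = q$puqrmnnospoppn  (last char: 'n')
  sorted[12] = qrmnnospoppnq$pu  (last char: 'u')
  sorted[13] = rmnnospoppnq$puq  (last char: 'q')
  sorted[14] = spoppnq$puqrmnno  (last char: 'o')
  sorted[15] = uqrmnnospoppnq$p  (last char: 'p')
Last column: qrmnppnpso$nuqop
Original string S is at sorted index 10

Answer: qrmnppnpso$nuqop
10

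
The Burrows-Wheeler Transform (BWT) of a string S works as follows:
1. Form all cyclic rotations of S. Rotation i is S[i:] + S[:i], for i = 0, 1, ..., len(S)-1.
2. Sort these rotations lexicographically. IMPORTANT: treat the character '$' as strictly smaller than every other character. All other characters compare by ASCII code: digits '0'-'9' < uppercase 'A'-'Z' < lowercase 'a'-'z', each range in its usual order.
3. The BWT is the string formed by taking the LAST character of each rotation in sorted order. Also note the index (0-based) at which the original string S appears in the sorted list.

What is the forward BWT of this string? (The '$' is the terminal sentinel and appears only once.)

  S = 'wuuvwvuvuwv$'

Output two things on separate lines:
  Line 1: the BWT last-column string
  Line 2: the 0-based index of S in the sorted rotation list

Answer: vwvuvwwuu$uv
9

Derivation:
All 12 rotations (rotation i = S[i:]+S[:i]):
  rot[0] = wuuvwvuvuwv$
  rot[1] = uuvwvuvuwv$w
  rot[2] = uvwvuvuwv$wu
  rot[3] = vwvuvuwv$wuu
  rot[4] = wvuvuwv$wuuv
  rot[5] = vuvuwv$wuuvw
  rot[6] = uvuwv$wuuvwv
  rot[7] = vuwv$wuuvwvu
  rot[8] = uwv$wuuvwvuv
  rot[9] = wv$wuuvwvuvu
  rot[10] = v$wuuvwvuvuw
  rot[11] = $wuuvwvuvuwv
Sorted (with $ < everything):
  sorted[0] = $wuuvwvuvuwv  (last char: 'v')
  sorted[1] = uuvwvuvuwv$w  (last char: 'w')
  sorted[2] = uvuwv$wuuvwv  (last char: 'v')
  sorted[3] = uvwvuvuwv$wu  (last char: 'u')
  sorted[4] = uwv$wuuvwvuv  (last char: 'v')
  sorted[5] = v$wuuvwvuvuw  (last char: 'w')
  sorted[6] = vuvuwv$wuuvw  (last char: 'w')
  sorted[7] = vuwv$wuuvwvu  (last char: 'u')
  sorted[8] = vwvuvuwv$wuu  (last char: 'u')
  sorted[9] = wuuvwvuvuwv$  (last char: '$')
  sorted[10] = wv$wuuvwvuvu  (last char: 'u')
  sorted[11] = wvuvuwv$wuuv  (last char: 'v')
Last column: vwvuvwwuu$uv
Original string S is at sorted index 9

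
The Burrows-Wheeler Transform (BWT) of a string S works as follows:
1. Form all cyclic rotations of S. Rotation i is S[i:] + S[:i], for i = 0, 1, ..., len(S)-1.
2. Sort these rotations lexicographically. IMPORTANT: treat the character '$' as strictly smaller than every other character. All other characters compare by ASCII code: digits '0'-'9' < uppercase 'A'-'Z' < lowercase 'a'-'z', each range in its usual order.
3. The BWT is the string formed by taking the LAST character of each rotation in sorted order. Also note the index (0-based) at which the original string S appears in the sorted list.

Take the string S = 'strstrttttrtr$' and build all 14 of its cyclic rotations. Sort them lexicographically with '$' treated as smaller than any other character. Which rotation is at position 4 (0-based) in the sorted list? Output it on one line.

All 14 rotations (rotation i = S[i:]+S[:i]):
  rot[0] = strstrttttrtr$
  rot[1] = trstrttttrtr$s
  rot[2] = rstrttttrtr$st
  rot[3] = strttttrtr$str
  rot[4] = trttttrtr$strs
  rot[5] = rttttrtr$strst
  rot[6] = ttttrtr$strstr
  rot[7] = tttrtr$strstrt
  rot[8] = ttrtr$strstrtt
  rot[9] = trtr$strstrttt
  rot[10] = rtr$strstrtttt
  rot[11] = tr$strstrttttr
  rot[12] = r$strstrttttrt
  rot[13] = $strstrttttrtr
Sorted (with $ < everything):
  sorted[0] = $strstrttttrtr
  sorted[1] = r$strstrttttrt
  sorted[2] = rstrttttrtr$st
  sorted[3] = rtr$strstrtttt
  sorted[4] = rttttrtr$strst
  sorted[5] = strstrttttrtr$
  sorted[6] = strttttrtr$str
  sorted[7] = tr$strstrttttr
  sorted[8] = trstrttttrtr$s
  sorted[9] = trtr$strstrttt
  sorted[10] = trttttrtr$strs
  sorted[11] = ttrtr$strstrtt
  sorted[12] = tttrtr$strstrt
  sorted[13] = ttttrtr$strstr
sorted[4] = rttttrtr$strst

Answer: rttttrtr$strst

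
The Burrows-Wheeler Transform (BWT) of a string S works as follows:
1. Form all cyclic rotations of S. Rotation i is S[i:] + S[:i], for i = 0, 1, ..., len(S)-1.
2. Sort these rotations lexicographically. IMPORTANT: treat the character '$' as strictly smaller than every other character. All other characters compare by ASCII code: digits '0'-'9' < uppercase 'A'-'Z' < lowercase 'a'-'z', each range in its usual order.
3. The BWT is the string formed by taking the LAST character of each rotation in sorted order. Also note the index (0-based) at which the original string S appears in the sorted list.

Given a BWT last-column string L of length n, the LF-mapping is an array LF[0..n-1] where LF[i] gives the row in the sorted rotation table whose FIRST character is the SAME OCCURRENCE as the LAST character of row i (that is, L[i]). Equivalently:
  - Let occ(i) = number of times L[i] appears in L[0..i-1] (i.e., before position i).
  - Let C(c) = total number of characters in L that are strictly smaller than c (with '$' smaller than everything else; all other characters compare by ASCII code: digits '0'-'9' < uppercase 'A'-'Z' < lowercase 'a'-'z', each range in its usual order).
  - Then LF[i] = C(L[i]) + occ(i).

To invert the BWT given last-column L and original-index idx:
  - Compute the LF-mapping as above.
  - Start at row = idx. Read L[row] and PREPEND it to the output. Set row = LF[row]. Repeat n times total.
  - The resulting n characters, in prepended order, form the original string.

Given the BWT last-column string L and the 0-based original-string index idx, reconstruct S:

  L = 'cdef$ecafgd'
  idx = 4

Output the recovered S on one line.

LF mapping: 2 4 6 8 0 7 3 1 9 10 5
Walk LF starting at row 4, prepending L[row]:
  step 1: row=4, L[4]='$', prepend. Next row=LF[4]=0
  step 2: row=0, L[0]='c', prepend. Next row=LF[0]=2
  step 3: row=2, L[2]='e', prepend. Next row=LF[2]=6
  step 4: row=6, L[6]='c', prepend. Next row=LF[6]=3
  step 5: row=3, L[3]='f', prepend. Next row=LF[3]=8
  step 6: row=8, L[8]='f', prepend. Next row=LF[8]=9
  step 7: row=9, L[9]='g', prepend. Next row=LF[9]=10
  step 8: row=10, L[10]='d', prepend. Next row=LF[10]=5
  step 9: row=5, L[5]='e', prepend. Next row=LF[5]=7
  step 10: row=7, L[7]='a', prepend. Next row=LF[7]=1
  step 11: row=1, L[1]='d', prepend. Next row=LF[1]=4
Reversed output: daedgffcec$

Answer: daedgffcec$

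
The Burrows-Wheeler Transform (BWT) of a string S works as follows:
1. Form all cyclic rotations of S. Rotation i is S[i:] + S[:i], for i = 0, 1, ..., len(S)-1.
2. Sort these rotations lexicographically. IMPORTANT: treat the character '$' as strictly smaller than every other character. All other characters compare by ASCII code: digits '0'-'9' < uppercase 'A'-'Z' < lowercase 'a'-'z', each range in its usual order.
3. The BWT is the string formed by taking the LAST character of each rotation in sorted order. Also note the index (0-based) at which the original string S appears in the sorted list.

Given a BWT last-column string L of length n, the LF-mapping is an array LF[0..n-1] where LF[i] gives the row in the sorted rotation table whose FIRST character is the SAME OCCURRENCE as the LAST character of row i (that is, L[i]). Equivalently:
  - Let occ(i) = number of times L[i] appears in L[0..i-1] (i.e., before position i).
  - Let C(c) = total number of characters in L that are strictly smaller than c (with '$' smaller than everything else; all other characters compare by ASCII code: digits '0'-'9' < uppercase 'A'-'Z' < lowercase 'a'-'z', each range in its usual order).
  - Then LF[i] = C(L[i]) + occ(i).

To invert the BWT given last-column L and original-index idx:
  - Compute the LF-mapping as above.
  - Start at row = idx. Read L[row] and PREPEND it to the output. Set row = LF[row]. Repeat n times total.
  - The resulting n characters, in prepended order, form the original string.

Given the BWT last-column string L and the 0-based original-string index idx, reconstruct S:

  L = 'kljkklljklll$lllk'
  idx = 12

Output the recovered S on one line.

Answer: llkljjkllllllkkk$

Derivation:
LF mapping: 3 8 1 4 5 9 10 2 6 11 12 13 0 14 15 16 7
Walk LF starting at row 12, prepending L[row]:
  step 1: row=12, L[12]='$', prepend. Next row=LF[12]=0
  step 2: row=0, L[0]='k', prepend. Next row=LF[0]=3
  step 3: row=3, L[3]='k', prepend. Next row=LF[3]=4
  step 4: row=4, L[4]='k', prepend. Next row=LF[4]=5
  step 5: row=5, L[5]='l', prepend. Next row=LF[5]=9
  step 6: row=9, L[9]='l', prepend. Next row=LF[9]=11
  step 7: row=11, L[11]='l', prepend. Next row=LF[11]=13
  step 8: row=13, L[13]='l', prepend. Next row=LF[13]=14
  step 9: row=14, L[14]='l', prepend. Next row=LF[14]=15
  step 10: row=15, L[15]='l', prepend. Next row=LF[15]=16
  step 11: row=16, L[16]='k', prepend. Next row=LF[16]=7
  step 12: row=7, L[7]='j', prepend. Next row=LF[7]=2
  step 13: row=2, L[2]='j', prepend. Next row=LF[2]=1
  step 14: row=1, L[1]='l', prepend. Next row=LF[1]=8
  step 15: row=8, L[8]='k', prepend. Next row=LF[8]=6
  step 16: row=6, L[6]='l', prepend. Next row=LF[6]=10
  step 17: row=10, L[10]='l', prepend. Next row=LF[10]=12
Reversed output: llkljjkllllllkkk$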